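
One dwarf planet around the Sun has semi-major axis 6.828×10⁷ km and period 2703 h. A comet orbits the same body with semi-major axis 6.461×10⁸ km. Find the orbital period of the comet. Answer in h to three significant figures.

Kepler's third law: T² ∝ a³, so T₂ = T₁ (a₂/a₁)^(3/2).
a₂/a₁ = 9.463, (a₂/a₁)^(3/2) = 29.11.
T₂ = 2703 × 29.11 = 78680 h.

T₂ ≈ 78700 h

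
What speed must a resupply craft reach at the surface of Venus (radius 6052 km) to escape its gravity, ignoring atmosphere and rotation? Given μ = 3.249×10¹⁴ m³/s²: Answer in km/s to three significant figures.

v_esc ≈ 10.4 km/s

r = R = 6.052×10⁶ m.
Escape speed v_esc = √(2μ/r) = √(2 × 3.249×10¹⁴ / 6.052×10⁶) = √(1.074×10⁸) = 10360 m/s.
= 10.36 km/s.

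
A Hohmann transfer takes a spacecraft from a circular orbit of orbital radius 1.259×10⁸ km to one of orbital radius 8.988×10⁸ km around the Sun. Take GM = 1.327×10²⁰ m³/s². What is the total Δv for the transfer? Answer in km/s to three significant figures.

r₁ = 1.259×10⁸ km = 1.259×10¹¹ m.
r₂ = 8.988×10⁸ km = 8.988×10¹¹ m.
Transfer ellipse a_t = (r₁ + r₂)/2 = 5.124×10¹¹ m.
At r₁: circular v_c1 = √(μ/r₁) = 32470 m/s; transfer-perihelion v_p = √[μ(2/r₁ − 1/a_t)] = 43000 m/s.
Δv₁ = v_p − v_c1 = 10530 m/s.
At r₂: circular v_c2 = √(μ/r₂) = 12150 m/s; transfer-aphelion v_a = √[μ(2/r₂ − 1/a_t)] = 6023 m/s.
Δv₂ = v_c2 − v_a = 6127 m/s.
Total Δv = Δv₁ + Δv₂ = 16660 m/s = 16.66 km/s.

Δv_total ≈ 16.7 km/s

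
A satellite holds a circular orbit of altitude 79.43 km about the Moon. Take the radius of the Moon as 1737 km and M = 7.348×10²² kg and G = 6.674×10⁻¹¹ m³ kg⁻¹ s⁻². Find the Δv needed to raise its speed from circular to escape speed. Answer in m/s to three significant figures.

μ = GM = 6.674×10⁻¹¹ × 7.348×10²² = 4.904×10¹² m³/s².
r = 1737 + 79.43 = 1816.4 km = 1.8164×10⁶ m.
Circular speed v_c = √(μ/r) = 1643 m/s.
Escape speed v_esc = √(2μ/r) = √2 × v_c = 2324 m/s.
Δv = v_esc − v_c = 680.6 m/s.

Δv ≈ 681 m/s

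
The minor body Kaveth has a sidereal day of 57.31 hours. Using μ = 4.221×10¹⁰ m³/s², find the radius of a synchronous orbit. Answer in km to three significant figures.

r_sync ≈ 3570 km

T = 57.31 hours = 2.063×10⁵ s.
A synchronous orbit has period T, so by Kepler's third law a = (μT²/4π²)^(1/3).
μT²/4π² = 4.221×10¹⁰ × (2.063×10⁵)² / 39.48 = 4.551×10¹⁹ m³.
a = 3.570×10⁶ m = 3570.3 km.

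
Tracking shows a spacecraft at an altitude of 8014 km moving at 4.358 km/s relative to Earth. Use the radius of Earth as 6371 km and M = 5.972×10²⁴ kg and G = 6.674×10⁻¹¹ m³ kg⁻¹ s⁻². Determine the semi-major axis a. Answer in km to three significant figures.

a ≈ 10900 km

μ = GM = 6.674×10⁻¹¹ × 5.972×10²⁴ = 3.986×10¹⁴ m³/s².
r = 6371 + 8014 = 14385 km = 1.438×10⁷ m.
Specific orbital energy ε = v²/2 − μ/r = (4358)²/2 − 3.986×10¹⁴/1.438×10⁷ = -1.821×10⁷ J/kg.
Since ε = −μ/(2a), a = −μ/(2ε) = 1.094×10⁷ m = 10943 km.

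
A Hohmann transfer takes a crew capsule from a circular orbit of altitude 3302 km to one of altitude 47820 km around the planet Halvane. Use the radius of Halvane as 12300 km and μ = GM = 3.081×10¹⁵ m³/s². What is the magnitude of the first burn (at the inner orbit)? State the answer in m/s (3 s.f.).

Δv ≈ 3660 m/s

r₁ = 12300 + 3302 = 15602 km = 1.5602×10⁷ m.
r₂ = 12300 + 47820 = 60120 km = 6.0120×10⁷ m.
Transfer ellipse a_t = (r₁ + r₂)/2 = 3.786×10⁷ m.
At r₁: circular v_c1 = √(μ/r₁) = 14050 m/s; transfer-periapsis v_p = √[μ(2/r₁ − 1/a_t)] = 17710 m/s.
Δv₁ = v_p − v_c1 = 3655 m/s.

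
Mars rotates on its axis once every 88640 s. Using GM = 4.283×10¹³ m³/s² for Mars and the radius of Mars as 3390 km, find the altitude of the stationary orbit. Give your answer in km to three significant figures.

A synchronous orbit has period T, so by Kepler's third law a = (μT²/4π²)^(1/3).
μT²/4π² = 4.283×10¹³ × (8.864×10⁴)² / 39.48 = 8.524×10²¹ m³.
a = 2.043×10⁷ m = 20428 km.
Altitude h = a − R = 20428 − 3390 = 17038 km.

h_sync ≈ 17000 km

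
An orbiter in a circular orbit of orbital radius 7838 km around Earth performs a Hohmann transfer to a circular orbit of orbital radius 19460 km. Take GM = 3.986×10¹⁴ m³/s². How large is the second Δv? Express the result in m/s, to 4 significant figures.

Δv ≈ 1096 m/s

r₁ = 7838 km = 7.838×10⁶ m.
r₂ = 19460 km = 1.946×10⁷ m.
Transfer ellipse a_t = (r₁ + r₂)/2 = 1.365×10⁷ m.
At r₁: circular v_c1 = √(μ/r₁) = 7131 m/s; transfer-perigee v_p = √[μ(2/r₁ − 1/a_t)] = 8515 m/s.
At r₂: circular v_c2 = √(μ/r₂) = 4526 m/s; transfer-apogee v_a = √[μ(2/r₂ − 1/a_t)] = 3430 m/s.
Δv₂ = v_c2 − v_a = 1096 m/s.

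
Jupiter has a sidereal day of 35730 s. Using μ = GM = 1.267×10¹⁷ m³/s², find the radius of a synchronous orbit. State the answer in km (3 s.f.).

r_sync ≈ 1.60×10⁵ km

A synchronous orbit has period T, so by Kepler's third law a = (μT²/4π²)^(1/3).
μT²/4π² = 1.267×10¹⁷ × (3.573×10⁴)² / 39.48 = 4.097×10²⁴ m³.
a = 1.600×10⁸ m = 1.6002×10⁵ km.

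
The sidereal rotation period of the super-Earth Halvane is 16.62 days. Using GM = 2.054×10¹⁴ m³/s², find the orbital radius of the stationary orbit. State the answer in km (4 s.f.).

T = 16.62 days = 1.436×10⁶ s.
A synchronous orbit has period T, so by Kepler's third law a = (μT²/4π²)^(1/3).
μT²/4π² = 2.054×10¹⁴ × (1.436×10⁶)² / 39.48 = 1.073×10²⁵ m³.
a = 2.206×10⁸ m = 2.2055×10⁵ km.

r_sync ≈ 2.206×10⁵ km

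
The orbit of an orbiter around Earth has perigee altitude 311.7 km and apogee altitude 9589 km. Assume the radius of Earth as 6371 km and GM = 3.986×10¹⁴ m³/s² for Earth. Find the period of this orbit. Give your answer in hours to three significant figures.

r_p = 6371 + 311.7 = 6682.7 km = 6.6827×10⁶ m.
r_a = 6371 + 9589 = 15960 km = 1.5960×10⁷ m.
Semi-major axis a = (r_p + r_a)/2 = (6682.7 + 15960)/2 = 11321 km = 1.132×10⁷ m.
By Kepler's third law T = 2π√(a³/μ) = 2π × 1.908×10³ = 1.199×10⁴ s.
= 3.330 hours.

T ≈ 3.33 hours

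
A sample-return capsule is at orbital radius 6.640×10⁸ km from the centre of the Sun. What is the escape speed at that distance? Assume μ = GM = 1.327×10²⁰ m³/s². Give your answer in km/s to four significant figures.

r = 6.640×10⁸ km = 6.640×10¹¹ m.
Escape speed v_esc = √(2μ/r) = √(2 × 1.327×10²⁰ / 6.640×10¹¹) = √(3.997×10⁸) = 19990 m/s.
= 19.99 km/s.

v_esc ≈ 19.99 km/s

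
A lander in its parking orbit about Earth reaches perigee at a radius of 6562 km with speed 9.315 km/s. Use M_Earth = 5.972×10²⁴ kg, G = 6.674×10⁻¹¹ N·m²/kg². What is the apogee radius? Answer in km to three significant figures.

μ = GM = 6.674×10⁻¹¹ × 5.972×10²⁴ = 3.986×10¹⁴ m³/s².
r_p = 6.562×10⁶ m.
Specific energy ε = v²/2 − μ/r = -1.735×10⁷ J/kg, so a = −μ/(2ε) = 1.148×10⁷ m.
The apsides satisfy r_p + r_a = 2a, so the apogee radius is 2a − r_p = 1.640×10⁷ m = 16404 km.

apogee radius ≈ 16400 km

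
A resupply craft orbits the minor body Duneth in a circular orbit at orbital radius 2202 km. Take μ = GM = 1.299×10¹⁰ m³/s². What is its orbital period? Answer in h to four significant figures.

r = 2202 km = 2.202×10⁶ m.
Kepler's third law: T = 2π√(r³/μ) = 2π√((2.202×10⁶)³ / 1.299×10¹⁰).
r³/μ = 8.219×10⁸ s², so T = 2π × 2.867×10⁴ = 1.801×10⁵ s.
Converting: 1.801×10⁵ s ÷ 3600 = 50.04 h.

T ≈ 50.04 h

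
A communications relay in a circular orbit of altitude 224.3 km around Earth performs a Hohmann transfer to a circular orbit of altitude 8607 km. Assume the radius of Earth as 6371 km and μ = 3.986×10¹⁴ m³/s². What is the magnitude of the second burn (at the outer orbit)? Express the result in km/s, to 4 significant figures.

Δv ≈ 1.125 km/s

r₁ = 6371 + 224.3 = 6595.3 km = 6.5953×10⁶ m.
r₂ = 6371 + 8607 = 14978 km = 1.4978×10⁷ m.
Transfer ellipse a_t = (r₁ + r₂)/2 = 1.079×10⁷ m.
At r₁: circular v_c1 = √(μ/r₁) = 7774 m/s; transfer-perigee v_p = √[μ(2/r₁ − 1/a_t)] = 9161 m/s.
At r₂: circular v_c2 = √(μ/r₂) = 5159 m/s; transfer-apogee v_a = √[μ(2/r₂ − 1/a_t)] = 4034 m/s.
Δv₂ = v_c2 − v_a = 1125 m/s.
= 1.125 km/s.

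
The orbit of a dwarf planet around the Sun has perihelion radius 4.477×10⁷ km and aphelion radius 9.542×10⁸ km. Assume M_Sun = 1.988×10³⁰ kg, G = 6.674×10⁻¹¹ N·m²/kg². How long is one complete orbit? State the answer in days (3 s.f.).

T ≈ 2230 days

μ = GM = 6.674×10⁻¹¹ × 1.988×10³⁰ = 1.327×10²⁰ m³/s².
Semi-major axis a = (r_p + r_a)/2 = (4.4770×10⁷ + 9.5420×10⁸)/2 = 4.9948×10⁸ km = 4.995×10¹¹ m.
By Kepler's third law T = 2π√(a³/μ) = 2π × 3.065×10⁷ = 1.926×10⁸ s.
= 2229 days.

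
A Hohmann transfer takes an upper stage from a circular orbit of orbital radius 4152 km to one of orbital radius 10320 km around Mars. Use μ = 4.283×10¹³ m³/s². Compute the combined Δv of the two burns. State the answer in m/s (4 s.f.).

Δv_total ≈ 1118 m/s

r₁ = 4152 km = 4.152×10⁶ m.
r₂ = 10320 km = 1.032×10⁷ m.
Transfer ellipse a_t = (r₁ + r₂)/2 = 7.236×10⁶ m.
At r₁: circular v_c1 = √(μ/r₁) = 3212 m/s; transfer-periapsis v_p = √[μ(2/r₁ − 1/a_t)] = 3836 m/s.
Δv₁ = v_p − v_c1 = 623.8 m/s.
At r₂: circular v_c2 = √(μ/r₂) = 2037 m/s; transfer-apoapsis v_a = √[μ(2/r₂ − 1/a_t)] = 1543 m/s.
Δv₂ = v_c2 − v_a = 494.0 m/s.
Total Δv = Δv₁ + Δv₂ = 1118 m/s.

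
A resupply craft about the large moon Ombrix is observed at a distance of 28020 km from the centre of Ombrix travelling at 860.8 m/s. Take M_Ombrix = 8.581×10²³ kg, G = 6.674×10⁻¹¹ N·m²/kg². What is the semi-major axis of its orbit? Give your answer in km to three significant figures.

a ≈ 17100 km

μ = GM = 6.674×10⁻¹¹ × 8.581×10²³ = 5.727×10¹³ m³/s².
r = 2.802×10⁷ m.
Specific orbital energy ε = v²/2 − μ/r = (860.8)²/2 − 5.727×10¹³/2.802×10⁷ = -1.673×10⁶ J/kg.
Since ε = −μ/(2a), a = −μ/(2ε) = 1.711×10⁷ m = 17112 km.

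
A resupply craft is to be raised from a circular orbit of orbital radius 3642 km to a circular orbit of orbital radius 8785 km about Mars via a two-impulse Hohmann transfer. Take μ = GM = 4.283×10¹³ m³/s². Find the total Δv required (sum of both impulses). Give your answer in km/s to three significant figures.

Δv_total ≈ 1.17 km/s

r₁ = 3642 km = 3.642×10⁶ m.
r₂ = 8785 km = 8.785×10⁶ m.
Transfer ellipse a_t = (r₁ + r₂)/2 = 6.214×10⁶ m.
At r₁: circular v_c1 = √(μ/r₁) = 3429 m/s; transfer-periapsis v_p = √[μ(2/r₁ − 1/a_t)] = 4078 m/s.
Δv₁ = v_p − v_c1 = 648.3 m/s.
At r₂: circular v_c2 = √(μ/r₂) = 2208 m/s; transfer-apoapsis v_a = √[μ(2/r₂ − 1/a_t)] = 1690 m/s.
Δv₂ = v_c2 − v_a = 517.6 m/s.
Total Δv = Δv₁ + Δv₂ = 1166 m/s = 1.166 km/s.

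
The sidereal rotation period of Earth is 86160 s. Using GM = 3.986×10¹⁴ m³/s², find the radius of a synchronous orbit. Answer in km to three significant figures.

A synchronous orbit has period T, so by Kepler's third law a = (μT²/4π²)^(1/3).
μT²/4π² = 3.986×10¹⁴ × (8.616×10⁴)² / 39.48 = 7.495×10²² m³.
a = 4.216×10⁷ m = 42163 km.

r_sync ≈ 42200 km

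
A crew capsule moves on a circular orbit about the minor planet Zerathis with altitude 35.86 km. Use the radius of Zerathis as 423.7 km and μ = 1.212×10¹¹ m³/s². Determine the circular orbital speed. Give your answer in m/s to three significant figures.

r = 423.7 + 35.86 = 459.56 km = 4.5956×10⁵ m.
For a circular orbit v = √(μ/r) = √(1.212×10¹¹ / 4.596×10⁵) = √(2.637×10⁵) = 513.5 m/s.

v ≈ 514 m/s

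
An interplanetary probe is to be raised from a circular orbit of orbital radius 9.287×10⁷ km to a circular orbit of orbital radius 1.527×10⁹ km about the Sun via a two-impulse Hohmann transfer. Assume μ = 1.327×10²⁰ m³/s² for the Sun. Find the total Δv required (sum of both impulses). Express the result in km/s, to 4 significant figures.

r₁ = 9.287×10⁷ km = 9.287×10¹⁰ m.
r₂ = 1.527×10⁹ km = 1.527×10¹² m.
Transfer ellipse a_t = (r₁ + r₂)/2 = 8.099×10¹¹ m.
At r₁: circular v_c1 = √(μ/r₁) = 37800 m/s; transfer-perihelion v_p = √[μ(2/r₁ − 1/a_t)] = 51900 m/s.
Δv₁ = v_p − v_c1 = 14100 m/s.
At r₂: circular v_c2 = √(μ/r₂) = 9322 m/s; transfer-aphelion v_a = √[μ(2/r₂ − 1/a_t)] = 3157 m/s.
Δv₂ = v_c2 − v_a = 6165 m/s.
Total Δv = Δv₁ + Δv₂ = 20270 m/s = 20.27 km/s.

Δv_total ≈ 20.27 km/s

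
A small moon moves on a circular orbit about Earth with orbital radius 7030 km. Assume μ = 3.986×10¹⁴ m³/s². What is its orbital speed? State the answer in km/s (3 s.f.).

r = 7030 km = 7.030×10⁶ m.
For a circular orbit v = √(μ/r) = √(3.986×10¹⁴ / 7.030×10⁶) = √(5.670×10⁷) = 7530 m/s.
That is 7.530 km/s.

v ≈ 7.53 km/s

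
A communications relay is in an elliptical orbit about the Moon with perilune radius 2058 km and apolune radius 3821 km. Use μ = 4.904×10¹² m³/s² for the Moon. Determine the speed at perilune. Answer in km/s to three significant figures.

v ≈ 1.76 km/s

Semi-major axis a = (r_p + r_a)/2 = 2939.5 km = 2.940×10⁶ m.
Vis-viva: v² = μ(2/r − 1/a) = 4.904×10¹² × (9.718×10⁻⁷ − 3.402×10⁻⁷) = 3.097×10⁶ m²/s².
v = 1760 m/s = 1.760 km/s.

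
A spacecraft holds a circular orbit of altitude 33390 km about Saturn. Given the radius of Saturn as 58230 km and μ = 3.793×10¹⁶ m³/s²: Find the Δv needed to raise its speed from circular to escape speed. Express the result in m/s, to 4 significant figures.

r = 58230 + 33390 = 91620 km = 9.1620×10⁷ m.
Circular speed v_c = √(μ/r) = 20350 m/s.
Escape speed v_esc = √(2μ/r) = √2 × v_c = 28770 m/s.
Δv = v_esc − v_c = 8428 m/s.

Δv ≈ 8428 m/s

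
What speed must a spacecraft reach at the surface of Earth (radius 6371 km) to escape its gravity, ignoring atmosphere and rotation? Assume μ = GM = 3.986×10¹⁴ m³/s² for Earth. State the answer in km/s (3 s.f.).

v_esc ≈ 11.2 km/s

r = R = 6.371×10⁶ m.
Escape speed v_esc = √(2μ/r) = √(2 × 3.986×10¹⁴ / 6.371×10⁶) = √(1.251×10⁸) = 11190 m/s.
= 11.19 km/s.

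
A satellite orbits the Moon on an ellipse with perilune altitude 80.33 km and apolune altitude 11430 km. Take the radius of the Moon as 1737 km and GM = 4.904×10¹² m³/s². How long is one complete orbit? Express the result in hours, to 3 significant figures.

r_p = 1737 + 80.33 = 1817.3 km = 1.8173×10⁶ m.
r_a = 1737 + 11430 = 13167 km = 1.3167×10⁷ m.
Semi-major axis a = (r_p + r_a)/2 = (1817.3 + 13167)/2 = 7492.2 km = 7.492×10⁶ m.
By Kepler's third law T = 2π√(a³/μ) = 2π × 9.261×10³ = 5.819×10⁴ s.
= 16.16 hours.

T ≈ 16.2 hours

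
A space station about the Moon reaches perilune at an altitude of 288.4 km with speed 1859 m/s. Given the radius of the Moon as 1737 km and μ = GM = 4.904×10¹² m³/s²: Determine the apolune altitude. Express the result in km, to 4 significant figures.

apolune altitude ≈ 3311 km

r_p = 1737 + 288.4 = 2025.4 km = 2.025×10⁶ m.
Specific energy ε = v²/2 − μ/r = -6.933×10⁵ J/kg, so a = −μ/(2ε) = 3.537×10⁶ m.
The apsides satisfy r_p + r_a = 2a, so the apolune radius is 2a − r_p = 5.048×10⁶ m = 5047.9 km.
Apolune altitude = 5047.9 − 1737 = 3310.9 km.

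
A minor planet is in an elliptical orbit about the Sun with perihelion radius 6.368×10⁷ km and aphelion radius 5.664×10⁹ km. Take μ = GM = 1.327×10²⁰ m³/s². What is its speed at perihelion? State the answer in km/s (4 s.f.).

v ≈ 64.20 km/s

Semi-major axis a = (r_p + r_a)/2 = 2.8638×10⁹ km = 2.864×10¹² m.
Vis-viva: v² = μ(2/r − 1/a) = 1.327×10²⁰ × (3.141×10⁻¹¹ − 3.492×10⁻¹³) = 4.121×10⁹ m²/s².
v = 64200 m/s = 64.20 km/s.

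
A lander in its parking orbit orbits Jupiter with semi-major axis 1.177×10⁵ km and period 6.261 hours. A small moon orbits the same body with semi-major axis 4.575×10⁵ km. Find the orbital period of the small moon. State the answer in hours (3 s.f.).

Kepler's third law: T² ∝ a³, so T₂ = T₁ (a₂/a₁)^(3/2).
a₂/a₁ = 3.887, (a₂/a₁)^(3/2) = 7.663.
T₂ = 6.261 × 7.663 = 47.98 hours.

T₂ ≈ 48.0 hours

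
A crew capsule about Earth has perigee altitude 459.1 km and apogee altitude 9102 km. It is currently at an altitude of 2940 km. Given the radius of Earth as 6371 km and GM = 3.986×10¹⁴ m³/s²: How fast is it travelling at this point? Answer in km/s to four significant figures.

r_p = 6371 + 459.1 = 6830.1 km = 6.8301×10⁶ m.
r_a = 6371 + 9102 = 15473 km = 1.5473×10⁷ m.
r = 6371 + 2940 = 9311.0 km = 9.311×10⁶ m.
Semi-major axis a = (r_p + r_a)/2 = 11152 km = 1.115×10⁷ m.
Vis-viva: v² = μ(2/r − 1/a) = 3.986×10¹⁴ × (2.148×10⁻⁷ − 8.967×10⁻⁸) = 4.988×10⁷ m²/s².
v = 7062 m/s = 7.062 km/s.

v ≈ 7.062 km/s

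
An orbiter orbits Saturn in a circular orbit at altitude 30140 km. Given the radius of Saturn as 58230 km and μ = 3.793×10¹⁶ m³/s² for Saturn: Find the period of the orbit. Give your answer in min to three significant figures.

r = 58230 + 30140 = 88370 km = 8.8370×10⁷ m.
Kepler's third law: T = 2π√(r³/μ) = 2π√((8.837×10⁷)³ / 3.793×10¹⁶).
r³/μ = 1.819×10⁷ s², so T = 2π × 4.265×10³ = 2.680×10⁴ s.
Converting: 2.680×10⁴ s ÷ 60.00 = 446.7 min.

T ≈ 447 min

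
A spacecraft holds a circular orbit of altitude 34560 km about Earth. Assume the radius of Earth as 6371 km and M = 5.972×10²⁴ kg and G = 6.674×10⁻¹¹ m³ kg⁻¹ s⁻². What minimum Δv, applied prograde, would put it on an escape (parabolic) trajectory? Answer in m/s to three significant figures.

μ = GM = 6.674×10⁻¹¹ × 5.972×10²⁴ = 3.986×10¹⁴ m³/s².
r = 6371 + 34560 = 40931 km = 4.0931×10⁷ m.
Circular speed v_c = √(μ/r) = 3121 m/s.
Escape speed v_esc = √(2μ/r) = √2 × v_c = 4413 m/s.
Δv = v_esc − v_c = 1293 m/s.

Δv ≈ 1290 m/s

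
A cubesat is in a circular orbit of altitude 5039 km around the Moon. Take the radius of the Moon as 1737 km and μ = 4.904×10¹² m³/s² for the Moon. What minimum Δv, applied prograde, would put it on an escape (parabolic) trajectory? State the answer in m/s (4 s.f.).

Δv ≈ 352.4 m/s

r = 1737 + 5039 = 6776.0 km = 6.7760×10⁶ m.
Circular speed v_c = √(μ/r) = 850.7 m/s.
Escape speed v_esc = √(2μ/r) = √2 × v_c = 1203 m/s.
Δv = v_esc − v_c = 352.4 m/s.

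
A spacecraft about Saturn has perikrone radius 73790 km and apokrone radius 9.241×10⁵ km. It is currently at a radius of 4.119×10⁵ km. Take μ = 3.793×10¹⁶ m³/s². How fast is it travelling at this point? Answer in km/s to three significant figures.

Semi-major axis a = (r_p + r_a)/2 = 4.9894×10⁵ km = 4.989×10⁸ m.
Vis-viva: v² = μ(2/r − 1/a) = 3.793×10¹⁶ × (4.856×10⁻⁹ − 2.004×10⁻⁹) = 1.082×10⁸ m²/s².
v = 10400 m/s = 10.40 km/s.

v ≈ 10.4 km/s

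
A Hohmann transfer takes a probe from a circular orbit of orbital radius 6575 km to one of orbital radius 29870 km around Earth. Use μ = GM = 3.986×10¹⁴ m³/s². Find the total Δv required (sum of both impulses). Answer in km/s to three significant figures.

r₁ = 6575 km = 6.575×10⁶ m.
r₂ = 29870 km = 2.987×10⁷ m.
Transfer ellipse a_t = (r₁ + r₂)/2 = 1.822×10⁷ m.
At r₁: circular v_c1 = √(μ/r₁) = 7786 m/s; transfer-perigee v_p = √[μ(2/r₁ − 1/a_t)] = 9969 m/s.
Δv₁ = v_p − v_c1 = 2182 m/s.
At r₂: circular v_c2 = √(μ/r₂) = 3653 m/s; transfer-apogee v_a = √[μ(2/r₂ − 1/a_t)] = 2194 m/s.
Δv₂ = v_c2 − v_a = 1459 m/s.
Total Δv = Δv₁ + Δv₂ = 3641 m/s = 3.641 km/s.

Δv_total ≈ 3.64 km/s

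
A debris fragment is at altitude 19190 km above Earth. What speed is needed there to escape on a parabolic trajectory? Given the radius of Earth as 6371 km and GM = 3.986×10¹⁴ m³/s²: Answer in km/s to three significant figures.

r = 6371 + 19190 = 25561 km = 2.5561×10⁷ m.
Escape speed v_esc = √(2μ/r) = √(2 × 3.986×10¹⁴ / 2.556×10⁷) = √(3.119×10⁷) = 5585 m/s.
= 5.585 km/s.

v_esc ≈ 5.58 km/s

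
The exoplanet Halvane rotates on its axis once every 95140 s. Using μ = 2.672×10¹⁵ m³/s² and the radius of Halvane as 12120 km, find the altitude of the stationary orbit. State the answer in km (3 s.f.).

h_sync ≈ 72800 km

A synchronous orbit has period T, so by Kepler's third law a = (μT²/4π²)^(1/3).
μT²/4π² = 2.672×10¹⁵ × (9.514×10⁴)² / 39.48 = 6.126×10²³ m³.
a = 8.493×10⁷ m = 84931 km.
Altitude h = a − R = 84931 − 12120 = 72811 km.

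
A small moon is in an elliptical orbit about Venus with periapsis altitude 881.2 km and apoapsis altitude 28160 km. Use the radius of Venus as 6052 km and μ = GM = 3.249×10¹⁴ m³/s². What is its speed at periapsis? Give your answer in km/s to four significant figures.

v ≈ 8.828 km/s

r_p = 6052 + 881.2 = 6933.2 km = 6.9332×10⁶ m.
r_a = 6052 + 28160 = 34212 km = 3.4212×10⁷ m.
Semi-major axis a = (r_p + r_a)/2 = 20573 km = 2.057×10⁷ m.
Vis-viva: v² = μ(2/r − 1/a) = 3.249×10¹⁴ × (2.885×10⁻⁷ − 4.861×10⁻⁸) = 7.793×10⁷ m²/s².
v = 8828 m/s = 8.828 km/s.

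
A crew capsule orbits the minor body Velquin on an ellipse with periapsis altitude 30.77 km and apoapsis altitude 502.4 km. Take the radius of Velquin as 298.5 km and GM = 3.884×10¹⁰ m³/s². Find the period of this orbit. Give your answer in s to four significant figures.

T ≈ 13540 s

r_p = 298.5 + 30.77 = 329.27 km = 3.2927×10⁵ m.
r_a = 298.5 + 502.4 = 800.90 km = 8.0090×10⁵ m.
Semi-major axis a = (r_p + r_a)/2 = (329.27 + 800.90)/2 = 565.09 km = 5.651×10⁵ m.
By Kepler's third law T = 2π√(a³/μ) = 2π × 2.155×10³ = 1.354×10⁴ s.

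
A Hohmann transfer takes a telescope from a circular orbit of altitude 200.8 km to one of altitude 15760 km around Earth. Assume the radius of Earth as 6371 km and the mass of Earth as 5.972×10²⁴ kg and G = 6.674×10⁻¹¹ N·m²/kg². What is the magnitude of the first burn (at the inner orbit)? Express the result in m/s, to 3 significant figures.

Δv ≈ 1880 m/s

μ = GM = 6.674×10⁻¹¹ × 5.972×10²⁴ = 3.986×10¹⁴ m³/s².
r₁ = 6371 + 200.8 = 6571.8 km = 6.5718×10⁶ m.
r₂ = 6371 + 15760 = 22131 km = 2.2131×10⁷ m.
Transfer ellipse a_t = (r₁ + r₂)/2 = 1.435×10⁷ m.
At r₁: circular v_c1 = √(μ/r₁) = 7788 m/s; transfer-perigee v_p = √[μ(2/r₁ − 1/a_t)] = 9671 m/s.
Δv₁ = v_p − v_c1 = 1883 m/s.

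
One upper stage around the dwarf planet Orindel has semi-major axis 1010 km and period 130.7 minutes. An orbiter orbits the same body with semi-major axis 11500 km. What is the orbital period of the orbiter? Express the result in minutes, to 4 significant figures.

Kepler's third law: T² ∝ a³, so T₂ = T₁ (a₂/a₁)^(3/2).
a₂/a₁ = 11.39, (a₂/a₁)^(3/2) = 38.42.
T₂ = 130.7 × 38.42 = 5022 minutes.

T₂ ≈ 5022 minutes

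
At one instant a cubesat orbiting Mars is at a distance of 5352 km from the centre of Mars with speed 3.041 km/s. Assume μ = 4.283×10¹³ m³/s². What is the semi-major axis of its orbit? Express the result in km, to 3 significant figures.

a ≈ 6340 km

r = 5.352×10⁶ m.
Specific orbital energy ε = v²/2 − μ/r = (3041)²/2 − 4.283×10¹³/5.352×10⁶ = -3.379×10⁶ J/kg.
Since ε = −μ/(2a), a = −μ/(2ε) = 6.338×10⁶ m = 6338.1 km.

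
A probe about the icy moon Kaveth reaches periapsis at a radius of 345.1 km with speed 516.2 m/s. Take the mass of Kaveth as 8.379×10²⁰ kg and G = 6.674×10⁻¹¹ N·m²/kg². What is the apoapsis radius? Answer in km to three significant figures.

apoapsis radius ≈ 1600 km

μ = GM = 6.674×10⁻¹¹ × 8.379×10²⁰ = 5.592×10¹⁰ m³/s².
r_p = 3.451×10⁵ m.
Specific energy ε = v²/2 − μ/r = -2.881×10⁴ J/kg, so a = −μ/(2ε) = 9.704×10⁵ m.
The apsides satisfy r_p + r_a = 2a, so the apoapsis radius is 2a − r_p = 1.596×10⁶ m = 1595.7 km.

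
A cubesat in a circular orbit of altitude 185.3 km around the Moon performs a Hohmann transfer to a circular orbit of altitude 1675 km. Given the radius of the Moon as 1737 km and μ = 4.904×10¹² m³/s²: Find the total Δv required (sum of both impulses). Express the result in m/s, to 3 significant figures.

Δv_total ≈ 390 m/s

r₁ = 1737 + 185.3 = 1922.3 km = 1.9223×10⁶ m.
r₂ = 1737 + 1675 = 3412.0 km = 3.4120×10⁶ m.
Transfer ellipse a_t = (r₁ + r₂)/2 = 2.667×10⁶ m.
At r₁: circular v_c1 = √(μ/r₁) = 1597 m/s; transfer-perilune v_p = √[μ(2/r₁ − 1/a_t)] = 1807 m/s.
Δv₁ = v_p − v_c1 = 209.3 m/s.
At r₂: circular v_c2 = √(μ/r₂) = 1199 m/s; transfer-apolune v_a = √[μ(2/r₂ − 1/a_t)] = 1018 m/s.
Δv₂ = v_c2 − v_a = 181.1 m/s.
Total Δv = Δv₁ + Δv₂ = 390.4 m/s.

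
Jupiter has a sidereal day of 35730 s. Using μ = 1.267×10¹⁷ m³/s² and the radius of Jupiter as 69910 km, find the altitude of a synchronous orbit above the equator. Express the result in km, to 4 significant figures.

A synchronous orbit has period T, so by Kepler's third law a = (μT²/4π²)^(1/3).
μT²/4π² = 1.267×10¹⁷ × (3.573×10⁴)² / 39.48 = 4.097×10²⁴ m³.
a = 1.600×10⁸ m = 1.6002×10⁵ km.
Altitude h = a − R = 1.6002×10⁵ − 69910 = 90105 km.

h_sync ≈ 90110 km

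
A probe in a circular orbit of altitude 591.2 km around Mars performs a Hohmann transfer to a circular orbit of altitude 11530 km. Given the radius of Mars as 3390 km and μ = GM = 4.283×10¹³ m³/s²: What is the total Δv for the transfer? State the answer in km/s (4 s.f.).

Δv_total ≈ 1.436 km/s

r₁ = 3390 + 591.2 = 3981.2 km = 3.9812×10⁶ m.
r₂ = 3390 + 11530 = 14920 km = 1.4920×10⁷ m.
Transfer ellipse a_t = (r₁ + r₂)/2 = 9.451×10⁶ m.
At r₁: circular v_c1 = √(μ/r₁) = 3280 m/s; transfer-periapsis v_p = √[μ(2/r₁ − 1/a_t)] = 4121 m/s.
Δv₁ = v_p − v_c1 = 841.2 m/s.
At r₂: circular v_c2 = √(μ/r₂) = 1694 m/s; transfer-apoapsis v_a = √[μ(2/r₂ − 1/a_t)] = 1100 m/s.
Δv₂ = v_c2 − v_a = 594.6 m/s.
Total Δv = Δv₁ + Δv₂ = 1436 m/s = 1.436 km/s.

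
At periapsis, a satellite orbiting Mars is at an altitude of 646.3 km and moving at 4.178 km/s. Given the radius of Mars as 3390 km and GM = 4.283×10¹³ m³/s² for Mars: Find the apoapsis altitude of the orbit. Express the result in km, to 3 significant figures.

r_p = 3390 + 646.3 = 4036.3 km = 4.036×10⁶ m.
Specific energy ε = v²/2 − μ/r = -1.883×10⁶ J/kg, so a = −μ/(2ε) = 1.137×10⁷ m.
The apsides satisfy r_p + r_a = 2a, so the apoapsis radius is 2a − r_p = 1.870×10⁷ m = 18705 km.
Apoapsis altitude = 18705 − 3390 = 15315 km.

apoapsis altitude ≈ 15300 km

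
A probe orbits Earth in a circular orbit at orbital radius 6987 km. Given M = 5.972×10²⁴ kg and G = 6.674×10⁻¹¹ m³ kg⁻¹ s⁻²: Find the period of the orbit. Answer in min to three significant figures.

T ≈ 96.9 min

μ = GM = 6.674×10⁻¹¹ × 5.972×10²⁴ = 3.986×10¹⁴ m³/s².
r = 6987 km = 6.987×10⁶ m.
Kepler's third law: T = 2π√(r³/μ) = 2π√((6.987×10⁶)³ / 3.986×10¹⁴).
r³/μ = 8.558×10⁵ s², so T = 2π × 9.251×10² = 5.813×10³ s.
Converting: 5.813×10³ s ÷ 60.00 = 96.88 min.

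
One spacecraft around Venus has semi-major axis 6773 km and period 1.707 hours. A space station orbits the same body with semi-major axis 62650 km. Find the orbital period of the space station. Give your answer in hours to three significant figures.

T₂ ≈ 48.0 hours

Kepler's third law: T² ∝ a³, so T₂ = T₁ (a₂/a₁)^(3/2).
a₂/a₁ = 9.250, (a₂/a₁)^(3/2) = 28.13.
T₂ = 1.707 × 28.13 = 48.02 hours.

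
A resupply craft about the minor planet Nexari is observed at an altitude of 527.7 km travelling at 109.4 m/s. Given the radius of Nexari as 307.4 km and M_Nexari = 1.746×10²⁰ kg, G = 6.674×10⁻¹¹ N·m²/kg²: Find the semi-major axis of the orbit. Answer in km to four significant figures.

μ = GM = 6.674×10⁻¹¹ × 1.746×10²⁰ = 1.165×10¹⁰ m³/s².
r = 307.4 + 527.7 = 835.10 km = 8.351×10⁵ m.
Specific orbital energy ε = v²/2 − μ/r = (109.4)²/2 − 1.165×10¹⁰/8.351×10⁵ = -7.970×10³ J/kg.
Since ε = −μ/(2a), a = −μ/(2ε) = 7.311×10⁵ m = 731.08 km.

a ≈ 731.1 km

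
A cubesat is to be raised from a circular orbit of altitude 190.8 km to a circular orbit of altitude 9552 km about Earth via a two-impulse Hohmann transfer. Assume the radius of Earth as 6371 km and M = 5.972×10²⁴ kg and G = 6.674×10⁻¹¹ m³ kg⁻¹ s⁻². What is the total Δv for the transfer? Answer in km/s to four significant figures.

Δv_total ≈ 2.662 km/s

μ = GM = 6.674×10⁻¹¹ × 5.972×10²⁴ = 3.986×10¹⁴ m³/s².
r₁ = 6371 + 190.8 = 6561.8 km = 6.5618×10⁶ m.
r₂ = 6371 + 9552 = 15923 km = 1.5923×10⁷ m.
Transfer ellipse a_t = (r₁ + r₂)/2 = 1.124×10⁷ m.
At r₁: circular v_c1 = √(μ/r₁) = 7794 m/s; transfer-perigee v_p = √[μ(2/r₁ − 1/a_t)] = 9275 m/s.
Δv₁ = v_p − v_c1 = 1482 m/s.
At r₂: circular v_c2 = √(μ/r₂) = 5003 m/s; transfer-apogee v_a = √[μ(2/r₂ − 1/a_t)] = 3822 m/s.
Δv₂ = v_c2 − v_a = 1181 m/s.
Total Δv = Δv₁ + Δv₂ = 2662 m/s = 2.662 km/s.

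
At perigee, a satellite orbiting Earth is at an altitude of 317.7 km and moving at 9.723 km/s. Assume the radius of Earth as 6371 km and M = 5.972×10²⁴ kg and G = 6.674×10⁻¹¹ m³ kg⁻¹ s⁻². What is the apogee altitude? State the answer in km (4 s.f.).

μ = GM = 6.674×10⁻¹¹ × 5.972×10²⁴ = 3.986×10¹⁴ m³/s².
r_p = 6371 + 317.7 = 6688.7 km = 6.689×10⁶ m.
Specific energy ε = v²/2 − μ/r = -1.232×10⁷ J/kg, so a = −μ/(2ε) = 1.618×10⁷ m.
The apsides satisfy r_p + r_a = 2a, so the apogee radius is 2a − r_p = 2.566×10⁷ m = 25662 km.
Apogee altitude = 25662 − 6371 = 19291 km.

apogee altitude ≈ 19290 km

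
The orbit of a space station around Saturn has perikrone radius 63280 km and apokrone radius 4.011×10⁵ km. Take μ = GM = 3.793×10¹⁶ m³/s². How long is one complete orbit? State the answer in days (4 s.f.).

T ≈ 1.321 days

Semi-major axis a = (r_p + r_a)/2 = (63280 + 4.0110×10⁵)/2 = 2.3219×10⁵ km = 2.322×10⁸ m.
By Kepler's third law T = 2π√(a³/μ) = 2π × 1.817×10⁴ = 1.141×10⁵ s.
= 1.321 days.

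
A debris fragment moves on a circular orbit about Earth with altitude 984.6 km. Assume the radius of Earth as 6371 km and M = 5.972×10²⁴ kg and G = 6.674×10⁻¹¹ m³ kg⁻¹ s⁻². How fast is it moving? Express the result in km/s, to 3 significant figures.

μ = GM = 6.674×10⁻¹¹ × 5.972×10²⁴ = 3.986×10¹⁴ m³/s².
r = 6371 + 984.6 = 7355.6 km = 7.3556×10⁶ m.
For a circular orbit v = √(μ/r) = √(3.986×10¹⁴ / 7.356×10⁶) = √(5.419×10⁷) = 7361 m/s.
That is 7.361 km/s.

v ≈ 7.36 km/s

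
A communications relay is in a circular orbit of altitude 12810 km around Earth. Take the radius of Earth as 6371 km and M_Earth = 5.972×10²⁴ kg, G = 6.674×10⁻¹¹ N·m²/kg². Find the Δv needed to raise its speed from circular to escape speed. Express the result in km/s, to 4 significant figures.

μ = GM = 6.674×10⁻¹¹ × 5.972×10²⁴ = 3.986×10¹⁴ m³/s².
r = 6371 + 12810 = 19181 km = 1.9181×10⁷ m.
Circular speed v_c = √(μ/r) = 4558 m/s.
Escape speed v_esc = √(2μ/r) = √2 × v_c = 6447 m/s.
Δv = v_esc − v_c = 1888 m/s = 1.888 km/s.

Δv ≈ 1.888 km/s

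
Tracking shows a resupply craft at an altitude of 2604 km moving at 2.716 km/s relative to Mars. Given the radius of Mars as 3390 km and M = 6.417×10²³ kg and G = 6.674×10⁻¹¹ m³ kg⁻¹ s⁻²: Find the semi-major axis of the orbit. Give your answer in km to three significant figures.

μ = GM = 6.674×10⁻¹¹ × 6.417×10²³ = 4.283×10¹³ m³/s².
r = 3390 + 2604 = 5994.0 km = 5.994×10⁶ m.
Vis-viva rearranged: 1/a = 2/r − v²/μ = 3.337×10⁻⁷ − 1.722×10⁻⁷ = 1.614×10⁻⁷ m⁻¹.
a = 6.195×10⁶ m = 6194.9 km.

a ≈ 6190 km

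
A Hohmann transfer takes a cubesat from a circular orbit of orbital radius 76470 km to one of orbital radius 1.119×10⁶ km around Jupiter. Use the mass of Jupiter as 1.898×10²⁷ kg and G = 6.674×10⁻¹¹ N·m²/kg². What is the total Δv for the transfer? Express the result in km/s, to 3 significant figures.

Δv_total ≈ 21.8 km/s

μ = GM = 6.674×10⁻¹¹ × 1.898×10²⁷ = 1.267×10¹⁷ m³/s².
r₁ = 76470 km = 7.647×10⁷ m.
r₂ = 1.119×10⁶ km = 1.119×10⁹ m.
Transfer ellipse a_t = (r₁ + r₂)/2 = 5.977×10⁸ m.
At r₁: circular v_c1 = √(μ/r₁) = 40700 m/s; transfer-perijove v_p = √[μ(2/r₁ − 1/a_t)] = 55690 m/s.
Δv₁ = v_p − v_c1 = 14990 m/s.
At r₂: circular v_c2 = √(μ/r₂) = 10640 m/s; transfer-apojove v_a = √[μ(2/r₂ − 1/a_t)] = 3806 m/s.
Δv₂ = v_c2 − v_a = 6834 m/s.
Total Δv = Δv₁ + Δv₂ = 21820 m/s = 21.82 km/s.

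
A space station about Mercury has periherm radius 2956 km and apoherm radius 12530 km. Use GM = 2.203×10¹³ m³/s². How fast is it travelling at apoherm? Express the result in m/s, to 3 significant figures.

Semi-major axis a = (r_p + r_a)/2 = 7743.0 km = 7.743×10⁶ m.
Vis-viva: v² = μ(2/r − 1/a) = 2.203×10¹³ × (1.596×10⁻⁷ − 1.291×10⁻⁷) = 6.712×10⁵ m²/s².
v = 819.3 m/s.

v ≈ 819 m/s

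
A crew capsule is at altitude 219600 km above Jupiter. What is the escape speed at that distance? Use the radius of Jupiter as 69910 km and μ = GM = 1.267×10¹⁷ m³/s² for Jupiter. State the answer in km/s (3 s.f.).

v_esc ≈ 29.6 km/s

r = 69910 + 219600 = 289510 km = 2.8951×10⁸ m.
Escape speed v_esc = √(2μ/r) = √(2 × 1.267×10¹⁷ / 2.895×10⁸) = √(8.753×10⁸) = 29580 m/s.
= 29.58 km/s.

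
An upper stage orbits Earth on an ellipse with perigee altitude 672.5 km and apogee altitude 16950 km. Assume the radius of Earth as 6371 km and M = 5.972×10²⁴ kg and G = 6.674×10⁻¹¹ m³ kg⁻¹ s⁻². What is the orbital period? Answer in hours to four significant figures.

μ = GM = 6.674×10⁻¹¹ × 5.972×10²⁴ = 3.986×10¹⁴ m³/s².
r_p = 6371 + 672.5 = 7043.5 km = 7.0435×10⁶ m.
r_a = 6371 + 16950 = 23321 km = 2.3321×10⁷ m.
Semi-major axis a = (r_p + r_a)/2 = (7043.5 + 23321)/2 = 15182 km = 1.518×10⁷ m.
By Kepler's third law T = 2π√(a³/μ) = 2π × 2.963×10³ = 1.862×10⁴ s.
= 5.172 hours.

T ≈ 5.172 hours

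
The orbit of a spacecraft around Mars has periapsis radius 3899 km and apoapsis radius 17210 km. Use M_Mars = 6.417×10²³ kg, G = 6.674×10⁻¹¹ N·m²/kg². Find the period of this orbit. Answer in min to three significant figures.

μ = GM = 6.674×10⁻¹¹ × 6.417×10²³ = 4.283×10¹³ m³/s².
Semi-major axis a = (r_p + r_a)/2 = (3899.0 + 17210)/2 = 10554 km = 1.055×10⁷ m.
By Kepler's third law T = 2π√(a³/μ) = 2π × 5.240×10³ = 3.292×10⁴ s.
= 548.7 min.

T ≈ 549 min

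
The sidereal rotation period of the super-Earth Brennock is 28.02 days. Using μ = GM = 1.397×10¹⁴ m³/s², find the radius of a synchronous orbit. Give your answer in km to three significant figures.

r_sync ≈ 2.75×10⁵ km

T = 28.02 days = 2.421×10⁶ s.
A synchronous orbit has period T, so by Kepler's third law a = (μT²/4π²)^(1/3).
μT²/4π² = 1.397×10¹⁴ × (2.421×10⁶)² / 39.48 = 2.074×10²⁵ m³.
a = 2.747×10⁸ m = 2.7475×10⁵ km.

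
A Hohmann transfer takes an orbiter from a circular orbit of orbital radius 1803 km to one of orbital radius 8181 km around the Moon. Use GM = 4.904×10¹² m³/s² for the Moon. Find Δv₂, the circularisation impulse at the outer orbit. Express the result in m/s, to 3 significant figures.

r₁ = 1803 km = 1.803×10⁶ m.
r₂ = 8181 km = 8.181×10⁶ m.
Transfer ellipse a_t = (r₁ + r₂)/2 = 4.992×10⁶ m.
At r₁: circular v_c1 = √(μ/r₁) = 1649 m/s; transfer-perilune v_p = √[μ(2/r₁ − 1/a_t)] = 2111 m/s.
At r₂: circular v_c2 = √(μ/r₂) = 774.2 m/s; transfer-apolune v_a = √[μ(2/r₂ − 1/a_t)] = 465.3 m/s.
Δv₂ = v_c2 − v_a = 308.9 m/s.

Δv ≈ 309 m/s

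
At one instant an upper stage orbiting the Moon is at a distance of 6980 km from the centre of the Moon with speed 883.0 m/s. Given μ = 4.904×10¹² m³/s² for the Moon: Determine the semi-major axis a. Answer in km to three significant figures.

a ≈ 7840 km

r = 6.980×10⁶ m.
Specific orbital energy ε = v²/2 − μ/r = (883.0)²/2 − 4.904×10¹²/6.980×10⁶ = -3.127×10⁵ J/kg.
Since ε = −μ/(2a), a = −μ/(2ε) = 7.841×10⁶ m = 7840.5 km.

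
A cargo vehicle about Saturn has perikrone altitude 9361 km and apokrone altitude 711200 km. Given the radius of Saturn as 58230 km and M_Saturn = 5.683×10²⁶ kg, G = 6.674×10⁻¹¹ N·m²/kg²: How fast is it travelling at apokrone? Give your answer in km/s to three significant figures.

μ = GM = 6.674×10⁻¹¹ × 5.683×10²⁶ = 3.793×10¹⁶ m³/s².
r_p = 58230 + 9361 = 67591 km = 6.7591×10⁷ m.
r_a = 58230 + 711200 = 769430 km = 7.6943×10⁸ m.
Semi-major axis a = (r_p + r_a)/2 = 4.1851×10⁵ km = 4.185×10⁸ m.
Vis-viva: v² = μ(2/r − 1/a) = 3.793×10¹⁶ × (2.599×10⁻⁹ − 2.389×10⁻⁹) = 7.961×10⁶ m²/s².
v = 2822 m/s = 2.822 km/s.

v ≈ 2.82 km/s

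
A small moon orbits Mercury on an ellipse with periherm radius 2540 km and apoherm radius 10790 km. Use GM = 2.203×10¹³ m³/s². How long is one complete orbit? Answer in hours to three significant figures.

T ≈ 6.40 hours

Semi-major axis a = (r_p + r_a)/2 = (2540.0 + 10790)/2 = 6665.0 km = 6.665×10⁶ m.
By Kepler's third law T = 2π√(a³/μ) = 2π × 3.666×10³ = 2.303×10⁴ s.
= 6.398 hours.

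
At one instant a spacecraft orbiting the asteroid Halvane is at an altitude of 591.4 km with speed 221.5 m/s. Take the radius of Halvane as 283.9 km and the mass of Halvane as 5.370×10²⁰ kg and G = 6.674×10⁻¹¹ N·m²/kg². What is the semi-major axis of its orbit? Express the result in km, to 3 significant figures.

a ≈ 1090 km

μ = GM = 6.674×10⁻¹¹ × 5.370×10²⁰ = 3.584×10¹⁰ m³/s².
r = 283.9 + 591.4 = 875.30 km = 8.753×10⁵ m.
Specific orbital energy ε = v²/2 − μ/r = (221.5)²/2 − 3.584×10¹⁰/8.753×10⁵ = -1.641×10⁴ J/kg.
Since ε = −μ/(2a), a = −μ/(2ε) = 1.092×10⁶ m = 1091.7 km.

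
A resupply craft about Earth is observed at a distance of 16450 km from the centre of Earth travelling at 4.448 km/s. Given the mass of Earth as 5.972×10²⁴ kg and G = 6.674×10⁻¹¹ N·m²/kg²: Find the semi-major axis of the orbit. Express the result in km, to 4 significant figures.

a ≈ 13900 km

μ = GM = 6.674×10⁻¹¹ × 5.972×10²⁴ = 3.986×10¹⁴ m³/s².
r = 1.645×10⁷ m.
Specific orbital energy ε = v²/2 − μ/r = (4448)²/2 − 3.986×10¹⁴/1.645×10⁷ = -1.434×10⁷ J/kg.
Since ε = −μ/(2a), a = −μ/(2ε) = 1.390×10⁷ m = 13900 km.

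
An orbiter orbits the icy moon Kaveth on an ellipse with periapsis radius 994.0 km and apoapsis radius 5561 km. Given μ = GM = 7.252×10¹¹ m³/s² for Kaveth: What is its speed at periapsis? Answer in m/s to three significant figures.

Semi-major axis a = (r_p + r_a)/2 = 3277.5 km = 3.278×10⁶ m.
Vis-viva: v² = μ(2/r − 1/a) = 7.252×10¹¹ × (2.012×10⁻⁶ − 3.051×10⁻⁷) = 1.238×10⁶ m²/s².
v = 1113 m/s.

v ≈ 1110 m/s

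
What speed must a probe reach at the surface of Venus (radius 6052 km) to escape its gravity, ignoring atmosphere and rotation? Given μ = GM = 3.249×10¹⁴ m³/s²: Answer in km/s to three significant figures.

r = R = 6.052×10⁶ m.
Escape speed v_esc = √(2μ/r) = √(2 × 3.249×10¹⁴ / 6.052×10⁶) = √(1.074×10⁸) = 10360 m/s.
= 10.36 km/s.

v_esc ≈ 10.4 km/s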